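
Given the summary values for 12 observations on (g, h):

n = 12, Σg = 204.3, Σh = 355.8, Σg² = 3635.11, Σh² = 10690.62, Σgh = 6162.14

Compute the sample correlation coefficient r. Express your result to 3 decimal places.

r = (nΣgh − ΣgΣh) / √[(nΣg² − (Σg)²)(nΣh² − (Σh)²)]
Numerator: 12×6162.14 − 204.3×355.8 = 1255.74
Denominator: √[(43621.32 − 41738.49)(128287.44 − 126593.64)] = √[1882.83 × 1693.8] = 1785.8156
r = 1255.74 / 1785.8156 ≈ 0.703

0.703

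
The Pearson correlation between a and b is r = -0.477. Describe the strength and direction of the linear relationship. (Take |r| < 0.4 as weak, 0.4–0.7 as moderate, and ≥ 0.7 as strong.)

moderate negative

r = -0.477 < 0 so the relationship is negative.
|r| = 0.477, which falls in the moderate range.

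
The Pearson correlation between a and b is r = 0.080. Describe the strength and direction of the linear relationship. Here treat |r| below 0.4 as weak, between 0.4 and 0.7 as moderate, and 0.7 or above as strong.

weak positive

r = 0.080 > 0 so the relationship is positive.
|r| = 0.080, which falls in the weak range.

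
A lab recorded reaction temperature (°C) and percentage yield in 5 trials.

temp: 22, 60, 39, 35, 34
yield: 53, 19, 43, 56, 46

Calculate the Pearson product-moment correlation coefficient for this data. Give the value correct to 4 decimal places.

n = 5, Σx = 190, Σy = 217, Σx² = 7986, Σy² = 10271, Σxy = 7507
nΣxy − ΣxΣy = 37535 − 41230 = -3695
nΣx² − (Σx)² = 39930 − 36100 = 3830; nΣy² − (Σy)² = 51355 − 47089 = 4266
r = -3695 / √(3830 × 4266) = -3695 / 4042.1257 ≈ -0.9141

-0.9141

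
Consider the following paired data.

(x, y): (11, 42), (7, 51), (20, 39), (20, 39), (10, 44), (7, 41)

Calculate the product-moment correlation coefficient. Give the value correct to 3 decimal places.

-0.693

n = 6, Σx = 75, Σy = 256, Σx² = 1119, Σy² = 11024, Σxy = 3106
nΣxy − ΣxΣy = 18636 − 19200 = -564
nΣx² − (Σx)² = 6714 − 5625 = 1089; nΣy² − (Σy)² = 66144 − 65536 = 608
r = -564 / √(1089 × 608) = -564 / 813.7026 ≈ -0.693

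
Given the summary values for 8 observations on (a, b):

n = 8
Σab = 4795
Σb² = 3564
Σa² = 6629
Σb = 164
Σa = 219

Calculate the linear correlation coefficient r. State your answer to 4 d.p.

0.8538

r = (nΣab − ΣaΣb) / √[(nΣa² − (Σa)²)(nΣb² − (Σb)²)]
Numerator: 8×4795 − 219×164 = 2444
Denominator: √[(53032 − 47961)(28512 − 26896)] = √[5071 × 1616] = 2862.6449
r = 2444 / 2862.6449 ≈ 0.8538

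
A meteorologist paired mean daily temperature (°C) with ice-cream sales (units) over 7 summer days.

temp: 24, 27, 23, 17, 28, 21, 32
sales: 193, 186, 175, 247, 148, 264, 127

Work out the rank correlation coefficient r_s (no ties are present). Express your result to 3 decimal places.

-0.857

Rank temp: 4, 5, 3, 1, 6, 2, 7
Rank sales: 5, 4, 3, 6, 2, 7, 1
d = rank(temp) − rank(sales): -1, 1, 0, -5, 4, -5, 6; Σd² = 104
ρ = 1 − 6Σd² / [n(n²−1)] = 1 − 6×104 / (7×48) = 1 − 624/336 ≈ -0.857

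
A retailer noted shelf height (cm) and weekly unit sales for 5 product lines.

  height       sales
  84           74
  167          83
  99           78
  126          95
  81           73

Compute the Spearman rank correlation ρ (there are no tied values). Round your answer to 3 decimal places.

0.900

Rank height: 2, 5, 3, 4, 1
Rank sales: 2, 4, 3, 5, 1
d = rank(height) − rank(sales): 0, 1, 0, -1, 0; Σd² = 2
ρ = 1 − 6Σd² / [n(n²−1)] = 1 − 6×2 / (5×24) = 1 − 12/120 ≈ 0.900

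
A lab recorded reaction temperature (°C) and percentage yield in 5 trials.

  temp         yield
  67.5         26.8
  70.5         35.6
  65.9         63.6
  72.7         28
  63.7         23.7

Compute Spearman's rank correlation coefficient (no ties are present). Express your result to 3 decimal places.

Rank temp: 3, 4, 2, 5, 1
Rank yield: 2, 4, 5, 3, 1
d = rank(temp) − rank(yield): 1, 0, -3, 2, 0; Σd² = 14
ρ = 1 − 6Σd² / [n(n²−1)] = 1 − 6×14 / (5×24) = 1 − 84/120 ≈ 0.300

0.300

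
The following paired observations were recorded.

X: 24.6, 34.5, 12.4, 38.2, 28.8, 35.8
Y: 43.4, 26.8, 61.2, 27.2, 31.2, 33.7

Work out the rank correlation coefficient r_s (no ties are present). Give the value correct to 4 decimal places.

Rank X: 2, 4, 1, 6, 3, 5
Rank Y: 5, 1, 6, 2, 3, 4
d = rank(X) − rank(Y): -3, 3, -5, 4, 0, 1; Σd² = 60
ρ = 1 − 6Σd² / [n(n²−1)] = 1 − 6×60 / (6×35) = 1 − 360/210 ≈ -0.7143

-0.7143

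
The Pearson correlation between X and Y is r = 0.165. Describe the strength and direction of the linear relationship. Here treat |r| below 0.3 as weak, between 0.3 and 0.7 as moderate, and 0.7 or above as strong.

weak positive

r = 0.165 > 0 so the relationship is positive.
|r| = 0.165, which falls in the weak range.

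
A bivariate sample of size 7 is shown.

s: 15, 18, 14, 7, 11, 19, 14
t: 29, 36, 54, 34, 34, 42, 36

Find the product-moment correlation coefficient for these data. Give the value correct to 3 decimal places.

n = 7, Σs = 98, Σt = 265, Σs² = 1472, Σt² = 10425, Σst = 3753
nΣst − ΣsΣt = 26271 − 25970 = 301
nΣs² − (Σs)² = 10304 − 9604 = 700; nΣt² − (Σt)² = 72975 − 70225 = 2750
r = 301 / √(700 × 2750) = 301 / 1387.4437 ≈ 0.217

0.217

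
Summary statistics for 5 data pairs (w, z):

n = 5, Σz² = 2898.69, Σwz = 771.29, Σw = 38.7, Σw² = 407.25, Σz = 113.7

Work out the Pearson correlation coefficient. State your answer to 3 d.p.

-0.592

r = (nΣwz − ΣwΣz) / √[(nΣw² − (Σw)²)(nΣz² − (Σz)²)]
Numerator: 5×771.29 − 38.7×113.7 = -543.74
Denominator: √[(2036.25 − 1497.69)(14493.45 − 12927.69)] = √[538.56 × 1565.76] = 918.2896
r = -543.74 / 918.2896 ≈ -0.592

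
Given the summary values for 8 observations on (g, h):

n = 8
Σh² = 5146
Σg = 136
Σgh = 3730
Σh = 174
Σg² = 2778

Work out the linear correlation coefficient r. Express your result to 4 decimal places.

r = (nΣgh − ΣgΣh) / √[(nΣg² − (Σg)²)(nΣh² − (Σh)²)]
Numerator: 8×3730 − 136×174 = 6176
Denominator: √[(22224 − 18496)(41168 − 30276)] = √[3728 × 10892] = 6372.2348
r = 6176 / 6372.2348 ≈ 0.9692

0.9692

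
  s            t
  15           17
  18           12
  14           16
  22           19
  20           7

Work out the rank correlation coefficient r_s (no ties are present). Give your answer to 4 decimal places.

0.1000

Rank s: 2, 3, 1, 5, 4
Rank t: 4, 2, 3, 5, 1
d = rank(s) − rank(t): -2, 1, -2, 0, 3; Σd² = 18
ρ = 1 − 6Σd² / [n(n²−1)] = 1 − 6×18 / (5×24) = 1 − 108/120 ≈ 0.1000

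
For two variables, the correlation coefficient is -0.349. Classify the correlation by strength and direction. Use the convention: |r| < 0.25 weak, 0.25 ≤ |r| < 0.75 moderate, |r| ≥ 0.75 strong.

moderate negative

r = -0.349 < 0 so the relationship is negative.
|r| = 0.349, which falls in the moderate range.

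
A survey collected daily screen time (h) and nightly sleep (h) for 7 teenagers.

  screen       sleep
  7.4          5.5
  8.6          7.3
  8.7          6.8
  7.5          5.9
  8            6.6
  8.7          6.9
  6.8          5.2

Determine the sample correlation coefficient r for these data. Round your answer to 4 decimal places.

n = 7, Σx = 55.7, Σy = 44.2, Σx² = 446.59, Σy² = 282.8, Σxy = 355.08
nΣxy − ΣxΣy = 2485.56 − 2461.94 = 23.62
nΣx² − (Σx)² = 3126.13 − 3102.49 = 23.64; nΣy² − (Σy)² = 1979.6 − 1953.64 = 25.96
r = 23.62 / √(23.64 × 25.96) = 23.62 / 24.7729 ≈ 0.9535

0.9535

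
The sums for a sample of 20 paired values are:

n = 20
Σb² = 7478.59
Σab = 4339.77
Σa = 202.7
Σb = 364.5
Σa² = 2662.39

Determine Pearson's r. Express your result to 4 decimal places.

0.9057

r = (nΣab − ΣaΣb) / √[(nΣa² − (Σa)²)(nΣb² − (Σb)²)]
Numerator: 20×4339.77 − 202.7×364.5 = 12911.25
Denominator: √[(53247.8 − 41087.29)(149571.8 − 132860.25)] = √[12160.51 × 16711.55] = 14255.5593
r = 12911.25 / 14255.5593 ≈ 0.9057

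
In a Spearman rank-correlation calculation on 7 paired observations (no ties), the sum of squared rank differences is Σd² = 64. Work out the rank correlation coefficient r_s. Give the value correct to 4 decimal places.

ρ = 1 − 6Σd² / [n(n²−1)] = 1 − 6×64 / (7×48)
  = 1 − 384/336 = 1 − 1.14286 ≈ -0.1429

-0.1429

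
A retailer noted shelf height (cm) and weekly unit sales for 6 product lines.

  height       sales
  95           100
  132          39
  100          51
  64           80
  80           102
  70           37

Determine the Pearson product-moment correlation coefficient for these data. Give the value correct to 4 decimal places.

n = 6, Σx = 541, Σy = 409, Σx² = 51845, Σy² = 32295, Σxy = 35618
nΣxy − ΣxΣy = 213708 − 221269 = -7561
nΣx² − (Σx)² = 311070 − 292681 = 18389; nΣy² − (Σy)² = 193770 − 167281 = 26489
r = -7561 / √(18389 × 26489) = -7561 / 22070.4830 ≈ -0.3426

-0.3426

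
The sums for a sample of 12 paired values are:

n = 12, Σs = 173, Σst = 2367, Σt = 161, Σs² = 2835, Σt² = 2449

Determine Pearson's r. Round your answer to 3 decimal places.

r = (nΣst − ΣsΣt) / √[(nΣs² − (Σs)²)(nΣt² − (Σt)²)]
Numerator: 12×2367 − 173×161 = 551
Denominator: √[(34020 − 29929)(29388 − 25921)] = √[4091 × 3467] = 3766.0984
r = 551 / 3766.0984 ≈ 0.146

0.146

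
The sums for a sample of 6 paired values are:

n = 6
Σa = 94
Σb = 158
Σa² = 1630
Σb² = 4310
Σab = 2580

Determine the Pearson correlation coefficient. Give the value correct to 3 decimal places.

0.683

r = (nΣab − ΣaΣb) / √[(nΣa² − (Σa)²)(nΣb² − (Σb)²)]
Numerator: 6×2580 − 94×158 = 628
Denominator: √[(9780 − 8836)(25860 − 24964)] = √[944 × 896] = 919.6869
r = 628 / 919.6869 ≈ 0.683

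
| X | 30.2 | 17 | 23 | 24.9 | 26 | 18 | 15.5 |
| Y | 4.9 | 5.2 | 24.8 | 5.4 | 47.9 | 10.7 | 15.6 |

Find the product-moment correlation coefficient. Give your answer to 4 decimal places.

n = 7, ΣX = 154.6, ΣY = 114.5, ΣX² = 3590.3, ΣY² = 3347.51, ΣXY = 2621.04
nΣXY − ΣXΣY = 18347.28 − 17701.7 = 645.58
nΣX² − (ΣX)² = 25132.1 − 23901.16 = 1230.94; nΣY² − (ΣY)² = 23432.57 − 13110.25 = 10322.32
r = 645.58 / √(1230.94 × 10322.32) = 645.58 / 3564.5696 ≈ 0.1811

0.1811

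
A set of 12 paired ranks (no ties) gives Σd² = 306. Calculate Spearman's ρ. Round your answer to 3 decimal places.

-0.070

ρ = 1 − 6Σd² / [n(n²−1)] = 1 − 6×306 / (12×143)
  = 1 − 1836/1716 = 1 − 1.0699 ≈ -0.070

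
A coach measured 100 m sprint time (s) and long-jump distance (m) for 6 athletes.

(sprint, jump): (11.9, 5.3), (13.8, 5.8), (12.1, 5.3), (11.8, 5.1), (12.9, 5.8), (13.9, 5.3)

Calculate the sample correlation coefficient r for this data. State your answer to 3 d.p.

0.576

n = 6, Σx = 76.4, Σy = 32.6, Σx² = 977.32, Σy² = 177.56, Σxy = 415.91
nΣxy − ΣxΣy = 2495.46 − 2490.64 = 4.82
nΣx² − (Σx)² = 5863.92 − 5836.96 = 26.96; nΣy² − (Σy)² = 1065.36 − 1062.76 = 2.6
r = 4.82 / √(26.96 × 2.6) = 4.82 / 8.3723 ≈ 0.576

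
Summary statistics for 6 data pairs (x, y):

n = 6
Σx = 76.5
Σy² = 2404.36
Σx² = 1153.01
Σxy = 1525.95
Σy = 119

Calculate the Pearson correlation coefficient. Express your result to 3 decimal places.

r = (nΣxy − ΣxΣy) / √[(nΣx² − (Σx)²)(nΣy² − (Σy)²)]
Numerator: 6×1525.95 − 76.5×119 = 52.2
Denominator: √[(6918.06 − 5852.25)(14426.16 − 14161)] = √[1065.81 × 265.16] = 531.6109
r = 52.2 / 531.6109 ≈ 0.098

0.098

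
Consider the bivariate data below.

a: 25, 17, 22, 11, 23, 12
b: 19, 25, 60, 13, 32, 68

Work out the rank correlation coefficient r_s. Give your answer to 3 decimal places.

Rank a: 6, 3, 4, 1, 5, 2
Rank b: 2, 3, 5, 1, 4, 6
d = rank(a) − rank(b): 4, 0, -1, 0, 1, -4; Σd² = 34
ρ = 1 − 6Σd² / [n(n²−1)] = 1 − 6×34 / (6×35) = 1 − 204/210 ≈ 0.029

0.029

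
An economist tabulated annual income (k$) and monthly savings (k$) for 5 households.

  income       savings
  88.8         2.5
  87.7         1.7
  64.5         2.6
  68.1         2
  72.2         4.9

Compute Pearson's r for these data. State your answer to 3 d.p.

-0.281

n = 5, Σx = 381.3, Σy = 13.7, Σx² = 29587.43, Σy² = 43.91, Σxy = 1028.77
nΣxy − ΣxΣy = 5143.85 − 5223.81 = -79.96
nΣx² − (Σx)² = 147937.15 − 145389.69 = 2547.46; nΣy² − (Σy)² = 219.55 − 187.69 = 31.86
r = -79.96 / √(2547.46 × 31.86) = -79.96 / 284.8896 ≈ -0.281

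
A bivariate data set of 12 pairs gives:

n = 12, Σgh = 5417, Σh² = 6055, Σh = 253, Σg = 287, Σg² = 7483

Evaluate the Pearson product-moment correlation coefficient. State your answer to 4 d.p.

r = (nΣgh − ΣgΣh) / √[(nΣg² − (Σg)²)(nΣh² − (Σh)²)]
Numerator: 12×5417 − 287×253 = -7607
Denominator: √[(89796 − 82369)(72660 − 64009)] = √[7427 × 8651] = 8015.6707
r = -7607 / 8015.6707 ≈ -0.9490

-0.9490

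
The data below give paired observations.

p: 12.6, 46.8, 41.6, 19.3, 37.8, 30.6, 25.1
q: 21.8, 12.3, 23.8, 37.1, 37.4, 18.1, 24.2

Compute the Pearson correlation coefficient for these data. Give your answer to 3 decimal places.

n = 7, Σp = 213.8, Σq = 174.7, Σp² = 7447.26, Σq² = 4881.39, Σpq = 5131.43
nΣpq − ΣpΣq = 35920.01 − 37350.86 = -1430.85
nΣp² − (Σp)² = 52130.82 − 45710.44 = 6420.38; nΣq² − (Σq)² = 34169.73 − 30520.09 = 3649.64
r = -1430.85 / √(6420.38 × 3649.64) = -1430.85 / 4840.6689 ≈ -0.296

-0.296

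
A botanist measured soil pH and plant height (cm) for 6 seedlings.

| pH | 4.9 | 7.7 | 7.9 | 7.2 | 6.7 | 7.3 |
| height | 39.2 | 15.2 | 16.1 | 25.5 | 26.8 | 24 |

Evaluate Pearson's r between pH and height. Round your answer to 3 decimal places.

-0.962

n = 6, Σx = 41.7, Σy = 146.8, Σx² = 295.73, Σy² = 3971.38, Σxy = 974.67
nΣxy − ΣxΣy = 5848.02 − 6121.56 = -273.54
nΣx² − (Σx)² = 1774.38 − 1738.89 = 35.49; nΣy² − (Σy)² = 23828.28 − 21550.24 = 2278.04
r = -273.54 / √(35.49 × 2278.04) = -273.54 / 284.3372 ≈ -0.962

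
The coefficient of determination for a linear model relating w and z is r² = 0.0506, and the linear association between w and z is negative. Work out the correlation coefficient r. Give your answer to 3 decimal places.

-0.225

|r| = √0.0506 = 0.225
The association is negative, so r = −0.225.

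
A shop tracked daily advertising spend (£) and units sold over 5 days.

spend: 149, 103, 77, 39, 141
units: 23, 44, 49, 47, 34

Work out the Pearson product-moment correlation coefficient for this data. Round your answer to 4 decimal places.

n = 5, Σx = 509, Σy = 197, Σx² = 60141, Σy² = 8231, Σxy = 18359
nΣxy − ΣxΣy = 91795 − 100273 = -8478
nΣx² − (Σx)² = 300705 − 259081 = 41624; nΣy² − (Σy)² = 41155 − 38809 = 2346
r = -8478 / √(41624 × 2346) = -8478 / 9881.7966 ≈ -0.8579

-0.8579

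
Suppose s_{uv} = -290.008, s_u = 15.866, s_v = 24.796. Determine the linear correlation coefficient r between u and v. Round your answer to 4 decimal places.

r = Cov(u,v) / (s_u · s_v) = -290.008 / (15.866 × 24.796)
  = -290.008 / 393.4133 ≈ -0.7372

-0.7372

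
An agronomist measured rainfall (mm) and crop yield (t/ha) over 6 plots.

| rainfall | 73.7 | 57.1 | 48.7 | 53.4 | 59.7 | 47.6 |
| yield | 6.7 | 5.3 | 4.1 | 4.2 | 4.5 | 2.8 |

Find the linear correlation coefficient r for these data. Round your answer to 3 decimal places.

0.919

n = 6, Σx = 340.2, Σy = 27.6, Σx² = 19745.2, Σy² = 135.52, Σxy = 1622.3
nΣxy − ΣxΣy = 9733.8 − 9389.52 = 344.28
nΣx² − (Σx)² = 118471.2 − 115736.04 = 2735.16; nΣy² − (Σy)² = 813.12 − 761.76 = 51.36
r = 344.28 / √(2735.16 × 51.36) = 344.28 / 374.8037 ≈ 0.919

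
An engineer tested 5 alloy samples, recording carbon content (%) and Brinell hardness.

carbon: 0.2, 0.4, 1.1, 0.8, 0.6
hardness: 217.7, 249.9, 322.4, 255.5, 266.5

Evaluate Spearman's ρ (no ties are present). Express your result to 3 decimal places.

0.900

Rank carbon: 1, 2, 5, 4, 3
Rank hardness: 1, 2, 5, 3, 4
d = rank(carbon) − rank(hardness): 0, 0, 0, 1, -1; Σd² = 2
ρ = 1 − 6Σd² / [n(n²−1)] = 1 − 6×2 / (5×24) = 1 − 12/120 ≈ 0.900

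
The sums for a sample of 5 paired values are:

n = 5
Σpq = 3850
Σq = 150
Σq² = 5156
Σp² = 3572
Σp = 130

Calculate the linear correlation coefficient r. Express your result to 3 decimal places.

-0.141

r = (nΣpq − ΣpΣq) / √[(nΣp² − (Σp)²)(nΣq² − (Σq)²)]
Numerator: 5×3850 − 130×150 = -250
Denominator: √[(17860 − 16900)(25780 − 22500)] = √[960 × 3280] = 1774.4858
r = -250 / 1774.4858 ≈ -0.141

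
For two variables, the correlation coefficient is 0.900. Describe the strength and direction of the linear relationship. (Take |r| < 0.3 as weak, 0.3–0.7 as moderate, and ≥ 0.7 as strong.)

r = 0.900 > 0 so the relationship is positive.
|r| = 0.900, which falls in the strong range.

strong positive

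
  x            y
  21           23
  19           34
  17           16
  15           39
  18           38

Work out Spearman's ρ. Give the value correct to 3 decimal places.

Rank x: 5, 4, 2, 1, 3
Rank y: 2, 3, 1, 5, 4
d = rank(x) − rank(y): 3, 1, 1, -4, -1; Σd² = 28
ρ = 1 − 6Σd² / [n(n²−1)] = 1 − 6×28 / (5×24) = 1 − 168/120 ≈ -0.400

-0.400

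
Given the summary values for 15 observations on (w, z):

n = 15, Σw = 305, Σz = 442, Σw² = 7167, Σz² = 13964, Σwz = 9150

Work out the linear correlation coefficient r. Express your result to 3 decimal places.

r = (nΣwz − ΣwΣz) / √[(nΣw² − (Σw)²)(nΣz² − (Σz)²)]
Numerator: 15×9150 − 305×442 = 2440
Denominator: √[(107505 − 93025)(209460 − 195364)] = √[14480 × 14096] = 14286.7099
r = 2440 / 14286.7099 ≈ 0.171

0.171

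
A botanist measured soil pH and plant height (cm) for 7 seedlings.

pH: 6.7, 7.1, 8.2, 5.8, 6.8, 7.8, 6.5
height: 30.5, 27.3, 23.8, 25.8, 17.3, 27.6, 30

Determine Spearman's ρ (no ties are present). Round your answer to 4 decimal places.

Rank pH: 3, 5, 7, 1, 4, 6, 2
Rank height: 7, 4, 2, 3, 1, 5, 6
d = rank(pH) − rank(height): -4, 1, 5, -2, 3, 1, -4; Σd² = 72
ρ = 1 − 6Σd² / [n(n²−1)] = 1 − 6×72 / (7×48) = 1 − 432/336 ≈ -0.2857

-0.2857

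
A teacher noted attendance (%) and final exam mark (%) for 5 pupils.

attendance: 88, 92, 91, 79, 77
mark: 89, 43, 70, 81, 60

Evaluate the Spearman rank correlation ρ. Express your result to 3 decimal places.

Rank attendance: 3, 5, 4, 2, 1
Rank mark: 5, 1, 3, 4, 2
d = rank(attendance) − rank(mark): -2, 4, 1, -2, -1; Σd² = 26
ρ = 1 − 6Σd² / [n(n²−1)] = 1 − 6×26 / (5×24) = 1 − 156/120 ≈ -0.300

-0.300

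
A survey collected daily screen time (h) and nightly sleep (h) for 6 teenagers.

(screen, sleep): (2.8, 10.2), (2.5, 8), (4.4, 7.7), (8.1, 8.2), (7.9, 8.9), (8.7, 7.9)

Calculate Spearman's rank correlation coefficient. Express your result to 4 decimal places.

-0.2000

Rank screen: 2, 1, 3, 5, 4, 6
Rank sleep: 6, 3, 1, 4, 5, 2
d = rank(screen) − rank(sleep): -4, -2, 2, 1, -1, 4; Σd² = 42
ρ = 1 − 6Σd² / [n(n²−1)] = 1 − 6×42 / (6×35) = 1 − 252/210 ≈ -0.2000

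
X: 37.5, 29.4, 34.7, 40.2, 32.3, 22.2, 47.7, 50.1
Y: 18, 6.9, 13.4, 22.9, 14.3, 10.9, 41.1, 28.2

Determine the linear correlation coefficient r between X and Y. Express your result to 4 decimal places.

0.8617

n = 8, ΣX = 294.1, ΣY = 155.7, ΣX² = 11412.17, ΣY² = 3883.33, ΣXY = 6340.58
nΣXY − ΣXΣY = 50724.64 − 45791.37 = 4933.27
nΣX² − (ΣX)² = 91297.36 − 86494.81 = 4802.55; nΣY² − (ΣY)² = 31066.64 − 24242.49 = 6824.15
r = 4933.27 / √(4802.55 × 6824.15) = 4933.27 / 5724.7988 ≈ 0.8617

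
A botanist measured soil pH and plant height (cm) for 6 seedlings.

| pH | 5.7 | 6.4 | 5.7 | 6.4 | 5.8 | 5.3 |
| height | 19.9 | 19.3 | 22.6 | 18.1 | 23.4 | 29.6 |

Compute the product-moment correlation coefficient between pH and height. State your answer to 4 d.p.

n = 6, Σx = 35.3, Σy = 132.9, Σx² = 208.63, Σy² = 3030.59, Σxy = 774.21
nΣxy − ΣxΣy = 4645.26 − 4691.37 = -46.11
nΣx² − (Σx)² = 1251.78 − 1246.09 = 5.69; nΣy² − (Σy)² = 18183.54 − 17662.41 = 521.13
r = -46.11 / √(5.69 × 521.13) = -46.11 / 54.4539 ≈ -0.8468

-0.8468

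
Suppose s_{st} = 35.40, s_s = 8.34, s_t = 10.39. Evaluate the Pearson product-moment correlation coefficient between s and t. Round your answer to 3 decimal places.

r = Cov(s,t) / (s_s · s_t) = 35.40 / (8.34 × 10.39)
  = 35.40 / 86.6526 ≈ 0.409

0.409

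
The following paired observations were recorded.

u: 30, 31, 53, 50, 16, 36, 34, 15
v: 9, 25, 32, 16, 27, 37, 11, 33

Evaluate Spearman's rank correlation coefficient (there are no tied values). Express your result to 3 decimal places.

0.024

Rank u: 3, 4, 8, 7, 2, 6, 5, 1
Rank v: 1, 4, 6, 3, 5, 8, 2, 7
d = rank(u) − rank(v): 2, 0, 2, 4, -3, -2, 3, -6; Σd² = 82
ρ = 1 − 6Σd² / [n(n²−1)] = 1 − 6×82 / (8×63) = 1 − 492/504 ≈ 0.024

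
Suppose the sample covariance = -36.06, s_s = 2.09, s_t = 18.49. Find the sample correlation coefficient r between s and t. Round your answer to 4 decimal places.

-0.9331

r = Cov(s,t) / (s_s · s_t) = -36.06 / (2.09 × 18.49)
  = -36.06 / 38.6441 ≈ -0.9331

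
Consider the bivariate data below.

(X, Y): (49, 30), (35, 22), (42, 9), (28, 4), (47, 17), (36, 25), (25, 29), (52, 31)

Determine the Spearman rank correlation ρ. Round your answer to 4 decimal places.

0.4524

Rank X: 7, 3, 5, 2, 6, 4, 1, 8
Rank Y: 7, 4, 2, 1, 3, 5, 6, 8
d = rank(X) − rank(Y): 0, -1, 3, 1, 3, -1, -5, 0; Σd² = 46
ρ = 1 − 6Σd² / [n(n²−1)] = 1 − 6×46 / (8×63) = 1 − 276/504 ≈ 0.4524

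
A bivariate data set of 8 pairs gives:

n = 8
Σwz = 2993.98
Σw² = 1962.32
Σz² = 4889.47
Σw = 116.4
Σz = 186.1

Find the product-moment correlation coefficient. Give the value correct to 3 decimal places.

0.738

r = (nΣwz − ΣwΣz) / √[(nΣw² − (Σw)²)(nΣz² − (Σz)²)]
Numerator: 8×2993.98 − 116.4×186.1 = 2289.8
Denominator: √[(15698.56 − 13548.96)(39115.76 − 34633.21)] = √[2149.6 × 4482.55] = 3104.1407
r = 2289.8 / 3104.1407 ≈ 0.738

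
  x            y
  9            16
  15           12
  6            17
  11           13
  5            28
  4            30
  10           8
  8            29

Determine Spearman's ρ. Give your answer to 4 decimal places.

-0.8571

Rank x: 5, 8, 3, 7, 2, 1, 6, 4
Rank y: 4, 2, 5, 3, 6, 8, 1, 7
d = rank(x) − rank(y): 1, 6, -2, 4, -4, -7, 5, -3; Σd² = 156
ρ = 1 − 6Σd² / [n(n²−1)] = 1 − 6×156 / (8×63) = 1 − 936/504 ≈ -0.8571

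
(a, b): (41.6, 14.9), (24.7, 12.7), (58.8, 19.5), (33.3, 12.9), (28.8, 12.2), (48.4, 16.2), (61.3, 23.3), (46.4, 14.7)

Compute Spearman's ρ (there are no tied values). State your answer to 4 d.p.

Rank a: 4, 1, 7, 3, 2, 6, 8, 5
Rank b: 5, 2, 7, 3, 1, 6, 8, 4
d = rank(a) − rank(b): -1, -1, 0, 0, 1, 0, 0, 1; Σd² = 4
ρ = 1 − 6Σd² / [n(n²−1)] = 1 − 6×4 / (8×63) = 1 − 24/504 ≈ 0.9524

0.9524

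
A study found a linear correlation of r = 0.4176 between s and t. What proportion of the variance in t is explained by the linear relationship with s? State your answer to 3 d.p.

0.174

r² = (0.4176)² = 0.174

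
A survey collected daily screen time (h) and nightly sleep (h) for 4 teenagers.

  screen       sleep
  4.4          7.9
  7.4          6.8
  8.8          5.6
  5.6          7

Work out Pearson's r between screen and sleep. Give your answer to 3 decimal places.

n = 4, Σx = 26.2, Σy = 27.3, Σx² = 182.92, Σy² = 189.01, Σxy = 173.56
nΣxy − ΣxΣy = 694.24 − 715.26 = -21.02
nΣx² − (Σx)² = 731.68 − 686.44 = 45.24; nΣy² − (Σy)² = 756.04 − 745.29 = 10.75
r = -21.02 / √(45.24 × 10.75) = -21.02 / 22.0529 ≈ -0.953

-0.953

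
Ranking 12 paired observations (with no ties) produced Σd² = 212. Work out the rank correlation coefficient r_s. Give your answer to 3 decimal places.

ρ = 1 − 6Σd² / [n(n²−1)] = 1 − 6×212 / (12×143)
  = 1 − 1272/1716 = 1 − 0.7413 ≈ 0.259

0.259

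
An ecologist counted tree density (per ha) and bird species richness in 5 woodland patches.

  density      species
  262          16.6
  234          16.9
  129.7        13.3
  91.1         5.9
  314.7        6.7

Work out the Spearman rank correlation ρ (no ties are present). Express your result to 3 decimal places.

0.300

Rank density: 4, 3, 2, 1, 5
Rank species: 4, 5, 3, 1, 2
d = rank(density) − rank(species): 0, -2, -1, 0, 3; Σd² = 14
ρ = 1 − 6Σd² / [n(n²−1)] = 1 − 6×14 / (5×24) = 1 − 84/120 ≈ 0.300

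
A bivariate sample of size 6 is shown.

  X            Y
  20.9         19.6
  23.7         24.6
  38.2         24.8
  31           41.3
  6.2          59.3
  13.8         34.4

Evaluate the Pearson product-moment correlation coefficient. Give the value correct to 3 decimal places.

-0.576

n = 6, ΣX = 133.8, ΣY = 204, ΣX² = 3647.62, ΣY² = 8009.9, ΣXY = 4062.7
nΣXY − ΣXΣY = 24376.2 − 27295.2 = -2919
nΣX² − (ΣX)² = 21885.72 − 17902.44 = 3983.28; nΣY² − (ΣY)² = 48059.4 − 41616 = 6443.4
r = -2919 / √(3983.28 × 6443.4) = -2919 / 5066.1491 ≈ -0.576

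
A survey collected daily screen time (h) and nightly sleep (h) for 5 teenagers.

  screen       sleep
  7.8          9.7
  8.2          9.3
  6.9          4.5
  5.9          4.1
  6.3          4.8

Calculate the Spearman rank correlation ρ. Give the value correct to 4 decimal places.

Rank screen: 4, 5, 3, 1, 2
Rank sleep: 5, 4, 2, 1, 3
d = rank(screen) − rank(sleep): -1, 1, 1, 0, -1; Σd² = 4
ρ = 1 − 6Σd² / [n(n²−1)] = 1 − 6×4 / (5×24) = 1 − 24/120 ≈ 0.8000

0.8000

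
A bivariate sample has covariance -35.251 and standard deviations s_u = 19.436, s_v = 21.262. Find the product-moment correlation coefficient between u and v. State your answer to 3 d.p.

r = Cov(u,v) / (s_u · s_v) = -35.251 / (19.436 × 21.262)
  = -35.251 / 413.2482 ≈ -0.085

-0.085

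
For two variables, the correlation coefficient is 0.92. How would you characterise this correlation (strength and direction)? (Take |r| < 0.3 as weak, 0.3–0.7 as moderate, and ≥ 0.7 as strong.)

strong positive

r = 0.92 > 0 so the relationship is positive.
|r| = 0.92, which falls in the strong range.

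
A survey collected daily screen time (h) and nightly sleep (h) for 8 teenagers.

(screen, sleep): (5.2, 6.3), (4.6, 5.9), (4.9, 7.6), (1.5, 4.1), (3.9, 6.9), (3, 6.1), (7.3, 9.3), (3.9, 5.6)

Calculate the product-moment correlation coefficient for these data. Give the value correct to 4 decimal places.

0.8904

n = 8, Σx = 34.3, Σy = 51.8, Σx² = 167.17, Σy² = 351.74, Σxy = 238.23
nΣxy − ΣxΣy = 1905.84 − 1776.74 = 129.1
nΣx² − (Σx)² = 1337.36 − 1176.49 = 160.87; nΣy² − (Σy)² = 2813.92 − 2683.24 = 130.68
r = 129.1 / √(160.87 × 130.68) = 129.1 / 144.9914 ≈ 0.8904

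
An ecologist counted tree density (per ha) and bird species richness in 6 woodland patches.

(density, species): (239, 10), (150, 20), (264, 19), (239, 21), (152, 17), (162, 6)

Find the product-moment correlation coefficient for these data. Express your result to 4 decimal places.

0.1828

n = 6, Σx = 1206, Σy = 93, Σx² = 255786, Σy² = 1627, Σxy = 18981
nΣxy − ΣxΣy = 113886 − 112158 = 1728
nΣx² − (Σx)² = 1534716 − 1454436 = 80280; nΣy² − (Σy)² = 9762 − 8649 = 1113
r = 1728 / √(80280 × 1113) = 1728 / 9452.5996 ≈ 0.1828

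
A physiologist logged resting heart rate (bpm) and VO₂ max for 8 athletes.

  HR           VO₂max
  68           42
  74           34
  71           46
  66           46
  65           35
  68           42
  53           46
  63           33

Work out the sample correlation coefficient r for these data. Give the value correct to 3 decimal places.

n = 8, Σx = 528, Σy = 324, Σx² = 35124, Σy² = 13346, Σxy = 21322
nΣxy − ΣxΣy = 170576 − 171072 = -496
nΣx² − (Σx)² = 280992 − 278784 = 2208; nΣy² − (Σy)² = 106768 − 104976 = 1792
r = -496 / √(2208 × 1792) = -496 / 1989.1546 ≈ -0.249

-0.249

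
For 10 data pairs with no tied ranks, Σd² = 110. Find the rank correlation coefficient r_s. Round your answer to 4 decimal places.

ρ = 1 − 6Σd² / [n(n²−1)] = 1 − 6×110 / (10×99)
  = 1 − 660/990 = 1 − 0.66667 ≈ 0.3333

0.3333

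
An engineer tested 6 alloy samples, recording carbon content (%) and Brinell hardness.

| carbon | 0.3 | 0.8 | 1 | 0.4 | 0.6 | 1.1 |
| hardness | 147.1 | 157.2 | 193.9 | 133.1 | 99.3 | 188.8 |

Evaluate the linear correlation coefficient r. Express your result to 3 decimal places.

0.712

n = 6, Σx = 4.2, Σy = 919.4, Σx² = 3.46, Σy² = 147169, Σxy = 684.29
nΣxy − ΣxΣy = 4105.74 − 3861.48 = 244.26
nΣx² − (Σx)² = 20.76 − 17.64 = 3.12; nΣy² − (Σy)² = 883014 − 845296.36 = 37717.64
r = 244.26 / √(3.12 × 37717.64) = 244.26 / 343.0438 ≈ 0.712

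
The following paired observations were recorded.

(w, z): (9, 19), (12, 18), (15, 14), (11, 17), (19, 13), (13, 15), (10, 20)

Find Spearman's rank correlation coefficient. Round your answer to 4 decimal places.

Rank w: 1, 4, 6, 3, 7, 5, 2
Rank z: 6, 5, 2, 4, 1, 3, 7
d = rank(w) − rank(z): -5, -1, 4, -1, 6, 2, -5; Σd² = 108
ρ = 1 − 6Σd² / [n(n²−1)] = 1 − 6×108 / (7×48) = 1 − 648/336 ≈ -0.9286

-0.9286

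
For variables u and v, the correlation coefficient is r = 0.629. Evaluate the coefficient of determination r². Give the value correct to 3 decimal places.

r² = (0.629)² = 0.396

0.396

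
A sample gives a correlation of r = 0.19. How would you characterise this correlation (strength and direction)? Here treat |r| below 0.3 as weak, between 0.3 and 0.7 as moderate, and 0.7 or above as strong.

weak positive

r = 0.19 > 0 so the relationship is positive.
|r| = 0.19, which falls in the weak range.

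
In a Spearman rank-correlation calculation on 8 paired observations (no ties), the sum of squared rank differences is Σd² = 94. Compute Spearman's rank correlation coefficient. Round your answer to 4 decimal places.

ρ = 1 − 6Σd² / [n(n²−1)] = 1 − 6×94 / (8×63)
  = 1 − 564/504 = 1 − 1.11905 ≈ -0.1190

-0.1190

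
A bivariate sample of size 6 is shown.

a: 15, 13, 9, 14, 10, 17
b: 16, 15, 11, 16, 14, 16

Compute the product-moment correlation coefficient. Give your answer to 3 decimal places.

n = 6, Σa = 78, Σb = 88, Σa² = 1060, Σb² = 1310, Σab = 1170
nΣab − ΣaΣb = 7020 − 6864 = 156
nΣa² − (Σa)² = 6360 − 6084 = 276; nΣb² − (Σb)² = 7860 − 7744 = 116
r = 156 / √(276 × 116) = 156 / 178.9302 ≈ 0.872

0.872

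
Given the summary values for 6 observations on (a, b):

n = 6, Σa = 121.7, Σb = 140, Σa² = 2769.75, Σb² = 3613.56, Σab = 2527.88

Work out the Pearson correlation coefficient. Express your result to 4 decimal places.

r = (nΣab − ΣaΣb) / √[(nΣa² − (Σa)²)(nΣb² − (Σb)²)]
Numerator: 6×2527.88 − 121.7×140 = -1870.72
Denominator: √[(16618.5 − 14810.89)(21681.36 − 19600)] = √[1807.61 × 2081.36] = 1939.6616
r = -1870.72 / 1939.6616 ≈ -0.9645

-0.9645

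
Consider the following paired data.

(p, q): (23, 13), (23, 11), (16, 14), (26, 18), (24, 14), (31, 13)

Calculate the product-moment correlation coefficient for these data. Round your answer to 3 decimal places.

n = 6, Σp = 143, Σq = 83, Σp² = 3527, Σq² = 1175, Σpq = 1983
nΣpq − ΣpΣq = 11898 − 11869 = 29
nΣp² − (Σp)² = 21162 − 20449 = 713; nΣq² − (Σq)² = 7050 − 6889 = 161
r = 29 / √(713 × 161) = 29 / 338.8112 ≈ 0.086

0.086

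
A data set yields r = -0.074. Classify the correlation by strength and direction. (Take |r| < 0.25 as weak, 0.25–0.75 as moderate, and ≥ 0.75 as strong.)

r = -0.074 < 0 so the relationship is negative.
|r| = 0.074, which falls in the weak range.

weak negative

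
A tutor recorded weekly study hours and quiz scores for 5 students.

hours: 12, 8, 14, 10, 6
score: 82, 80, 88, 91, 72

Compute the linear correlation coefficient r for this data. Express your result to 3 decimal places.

0.726

n = 5, Σx = 50, Σy = 413, Σx² = 540, Σy² = 34333, Σxy = 4198
nΣxy − ΣxΣy = 20990 − 20650 = 340
nΣx² − (Σx)² = 2700 − 2500 = 200; nΣy² − (Σy)² = 171665 − 170569 = 1096
r = 340 / √(200 × 1096) = 340 / 468.1880 ≈ 0.726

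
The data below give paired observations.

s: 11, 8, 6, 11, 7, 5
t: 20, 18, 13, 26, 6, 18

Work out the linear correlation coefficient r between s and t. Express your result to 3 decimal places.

0.608

n = 6, Σs = 48, Σt = 101, Σs² = 416, Σt² = 1929, Σst = 860
nΣst − ΣsΣt = 5160 − 4848 = 312
nΣs² − (Σs)² = 2496 − 2304 = 192; nΣt² − (Σt)² = 11574 − 10201 = 1373
r = 312 / √(192 × 1373) = 312 / 513.4355 ≈ 0.608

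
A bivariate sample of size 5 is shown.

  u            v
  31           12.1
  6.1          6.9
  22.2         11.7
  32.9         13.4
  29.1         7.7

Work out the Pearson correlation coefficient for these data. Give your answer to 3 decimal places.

0.677

n = 5, Σu = 121.3, Σv = 51.8, Σu² = 3420.27, Σv² = 569.76, Σuv = 1341.86
nΣuv − ΣuΣv = 6709.3 − 6283.34 = 425.96
nΣu² − (Σu)² = 17101.35 − 14713.69 = 2387.66; nΣv² − (Σv)² = 2848.8 − 2683.24 = 165.56
r = 425.96 / √(2387.66 × 165.56) = 425.96 / 628.7297 ≈ 0.677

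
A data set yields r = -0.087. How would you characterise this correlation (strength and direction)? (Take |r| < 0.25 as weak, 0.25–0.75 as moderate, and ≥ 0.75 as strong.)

weak negative

r = -0.087 < 0 so the relationship is negative.
|r| = 0.087, which falls in the weak range.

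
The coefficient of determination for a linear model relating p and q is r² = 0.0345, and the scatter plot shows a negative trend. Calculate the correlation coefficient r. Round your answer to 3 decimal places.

-0.186

|r| = √0.0345 = 0.186
The association is negative, so r = −0.186.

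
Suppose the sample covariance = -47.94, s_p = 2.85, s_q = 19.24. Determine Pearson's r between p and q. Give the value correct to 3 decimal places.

-0.874

r = Cov(p,q) / (s_p · s_q) = -47.94 / (2.85 × 19.24)
  = -47.94 / 54.8340 ≈ -0.874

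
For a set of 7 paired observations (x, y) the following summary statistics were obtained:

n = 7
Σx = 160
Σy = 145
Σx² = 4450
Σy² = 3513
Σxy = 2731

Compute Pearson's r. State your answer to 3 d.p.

-0.918

r = (nΣxy − ΣxΣy) / √[(nΣx² − (Σx)²)(nΣy² − (Σy)²)]
Numerator: 7×2731 − 160×145 = -4083
Denominator: √[(31150 − 25600)(24591 − 21025)] = √[5550 × 3566] = 4448.7414
r = -4083 / 4448.7414 ≈ -0.918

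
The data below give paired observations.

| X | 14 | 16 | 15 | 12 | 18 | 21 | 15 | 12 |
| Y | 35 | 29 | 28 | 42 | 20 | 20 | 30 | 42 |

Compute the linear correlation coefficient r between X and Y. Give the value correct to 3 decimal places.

-0.940

n = 8, ΣX = 123, ΣY = 246, ΣX² = 1955, ΣY² = 8078, ΣXY = 3612
nΣXY − ΣXΣY = 28896 − 30258 = -1362
nΣX² − (ΣX)² = 15640 − 15129 = 511; nΣY² − (ΣY)² = 64624 − 60516 = 4108
r = -1362 / √(511 × 4108) = -1362 / 1448.8575 ≈ -0.940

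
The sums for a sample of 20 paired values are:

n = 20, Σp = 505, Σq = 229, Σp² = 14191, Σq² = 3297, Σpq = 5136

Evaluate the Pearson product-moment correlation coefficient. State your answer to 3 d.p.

-0.656

r = (nΣpq − ΣpΣq) / √[(nΣp² − (Σp)²)(nΣq² − (Σq)²)]
Numerator: 20×5136 − 505×229 = -12925
Denominator: √[(283820 − 255025)(65940 − 52441)] = √[28795 × 13499] = 19715.5701
r = -12925 / 19715.5701 ≈ -0.656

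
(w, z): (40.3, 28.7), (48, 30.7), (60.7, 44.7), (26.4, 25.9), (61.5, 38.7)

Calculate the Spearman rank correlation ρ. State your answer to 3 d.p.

0.900

Rank w: 2, 3, 4, 1, 5
Rank z: 2, 3, 5, 1, 4
d = rank(w) − rank(z): 0, 0, -1, 0, 1; Σd² = 2
ρ = 1 − 6Σd² / [n(n²−1)] = 1 − 6×2 / (5×24) = 1 − 12/120 ≈ 0.900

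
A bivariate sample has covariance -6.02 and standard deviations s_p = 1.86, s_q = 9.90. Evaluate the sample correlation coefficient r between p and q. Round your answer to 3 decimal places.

-0.327

r = Cov(p,q) / (s_p · s_q) = -6.02 / (1.86 × 9.90)
  = -6.02 / 18.4140 ≈ -0.327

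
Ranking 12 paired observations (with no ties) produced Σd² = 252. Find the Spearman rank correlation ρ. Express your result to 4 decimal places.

0.1189

ρ = 1 − 6Σd² / [n(n²−1)] = 1 − 6×252 / (12×143)
  = 1 − 1512/1716 = 1 − 0.88112 ≈ 0.1189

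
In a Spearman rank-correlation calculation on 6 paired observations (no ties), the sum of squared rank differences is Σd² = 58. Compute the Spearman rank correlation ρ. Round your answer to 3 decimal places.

-0.657

ρ = 1 − 6Σd² / [n(n²−1)] = 1 − 6×58 / (6×35)
  = 1 − 348/210 = 1 − 1.6571 ≈ -0.657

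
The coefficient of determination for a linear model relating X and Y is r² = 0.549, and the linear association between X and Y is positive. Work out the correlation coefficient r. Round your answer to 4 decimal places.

|r| = √0.549 = 0.7409
The association is positive, so r = 0.7409.

0.7409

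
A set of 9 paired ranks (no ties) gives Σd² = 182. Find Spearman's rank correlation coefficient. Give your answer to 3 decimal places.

ρ = 1 − 6Σd² / [n(n²−1)] = 1 − 6×182 / (9×80)
  = 1 − 1092/720 = 1 − 1.5167 ≈ -0.517

-0.517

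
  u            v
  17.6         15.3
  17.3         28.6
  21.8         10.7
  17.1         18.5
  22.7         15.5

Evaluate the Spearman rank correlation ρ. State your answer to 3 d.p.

-0.600

Rank u: 3, 2, 4, 1, 5
Rank v: 2, 5, 1, 4, 3
d = rank(u) − rank(v): 1, -3, 3, -3, 2; Σd² = 32
ρ = 1 − 6Σd² / [n(n²−1)] = 1 − 6×32 / (5×24) = 1 − 192/120 ≈ -0.600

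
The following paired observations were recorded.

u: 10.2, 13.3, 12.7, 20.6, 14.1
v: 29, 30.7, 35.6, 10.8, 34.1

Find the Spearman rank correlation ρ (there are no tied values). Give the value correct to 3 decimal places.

Rank u: 1, 3, 2, 5, 4
Rank v: 2, 3, 5, 1, 4
d = rank(u) − rank(v): -1, 0, -3, 4, 0; Σd² = 26
ρ = 1 − 6Σd² / [n(n²−1)] = 1 − 6×26 / (5×24) = 1 − 156/120 ≈ -0.300

-0.300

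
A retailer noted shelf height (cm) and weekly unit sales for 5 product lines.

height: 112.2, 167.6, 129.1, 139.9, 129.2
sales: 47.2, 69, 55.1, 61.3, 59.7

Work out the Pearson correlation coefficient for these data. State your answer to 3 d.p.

n = 5, Σx = 678, Σy = 292.3, Σx² = 93610.06, Σy² = 17346.63, Σxy = 40262.76
nΣxy − ΣxΣy = 201313.8 − 198179.4 = 3134.4
nΣx² − (Σx)² = 468050.3 − 459684 = 8366.3; nΣy² − (Σy)² = 86733.15 − 85439.29 = 1293.86
r = 3134.4 / √(8366.3 × 1293.86) = 3134.4 / 3290.1096 ≈ 0.953

0.953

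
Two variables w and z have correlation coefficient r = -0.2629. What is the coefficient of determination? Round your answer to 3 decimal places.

r² = (-0.2629)² = 0.069

0.069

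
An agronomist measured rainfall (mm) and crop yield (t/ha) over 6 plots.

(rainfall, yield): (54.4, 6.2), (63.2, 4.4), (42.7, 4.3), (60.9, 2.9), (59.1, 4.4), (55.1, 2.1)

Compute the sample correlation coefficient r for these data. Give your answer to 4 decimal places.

-0.1362

n = 6, Σx = 335.4, Σy = 24.3, Σx² = 19014.52, Σy² = 108.47, Σxy = 1351.33
nΣxy − ΣxΣy = 8107.98 − 8150.22 = -42.24
nΣx² − (Σx)² = 114087.12 − 112493.16 = 1593.96; nΣy² − (Σy)² = 650.82 − 590.49 = 60.33
r = -42.24 / √(1593.96 × 60.33) = -42.24 / 310.1026 ≈ -0.1362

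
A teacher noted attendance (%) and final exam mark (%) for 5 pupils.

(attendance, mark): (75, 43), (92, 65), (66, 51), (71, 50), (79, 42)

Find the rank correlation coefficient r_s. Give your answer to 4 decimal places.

Rank attendance: 3, 5, 1, 2, 4
Rank mark: 2, 5, 4, 3, 1
d = rank(attendance) − rank(mark): 1, 0, -3, -1, 3; Σd² = 20
ρ = 1 − 6Σd² / [n(n²−1)] = 1 − 6×20 / (5×24) = 1 − 120/120 ≈ 0.0000

0.0000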